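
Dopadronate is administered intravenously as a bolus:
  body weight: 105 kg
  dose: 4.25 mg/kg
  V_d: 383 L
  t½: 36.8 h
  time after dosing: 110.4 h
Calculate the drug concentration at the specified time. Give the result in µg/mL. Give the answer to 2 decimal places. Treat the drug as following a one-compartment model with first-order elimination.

0.15 µg/mL

Total dose = 4.25 × 105 = 446.3 mg
C₀ = Dose / Vd = 446.3 / 383 = 1.165 mg/L
k = ln2 / t½ = 0.693147 / 36.8 = 0.01884 h⁻¹
t / t½ = 110.4 / 36.8 = 3 half-lives
C = C₀ × (1/2)^3 = 1.165 × 0.1250 = 0.1456 mg/L
(0.1456 mg/L = 0.1456 µg/mL)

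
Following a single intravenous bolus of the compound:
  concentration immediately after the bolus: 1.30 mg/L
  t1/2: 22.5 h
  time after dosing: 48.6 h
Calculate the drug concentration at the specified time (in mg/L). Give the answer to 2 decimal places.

0.29 mg/L

k = ln2 / t½ = 0.693147 / 22.5 = 0.03081 h⁻¹
C = C₀ · e^(−k·t) = 1.300 × e^(−0.03081 × 48.6)
  = 1.300 × 0.2237 = 0.2908 mg/L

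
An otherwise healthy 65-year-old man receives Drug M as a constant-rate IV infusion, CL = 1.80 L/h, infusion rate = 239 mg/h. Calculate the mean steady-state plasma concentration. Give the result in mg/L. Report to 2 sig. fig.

At steady state Css = R₀ / CL = 239 / 1.800 = 132.8 mg/L

130 mg/L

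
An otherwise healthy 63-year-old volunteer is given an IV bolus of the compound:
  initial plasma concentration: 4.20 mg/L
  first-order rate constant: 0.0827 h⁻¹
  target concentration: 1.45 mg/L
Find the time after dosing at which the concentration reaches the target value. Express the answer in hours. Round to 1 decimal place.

t = ln(C₀ / C) / k = ln(4.200 / 1.45) / 0.08270
  = ln(2.897) / 0.08270 = 1.064 / 0.08270 = 12.87 h

12.9 h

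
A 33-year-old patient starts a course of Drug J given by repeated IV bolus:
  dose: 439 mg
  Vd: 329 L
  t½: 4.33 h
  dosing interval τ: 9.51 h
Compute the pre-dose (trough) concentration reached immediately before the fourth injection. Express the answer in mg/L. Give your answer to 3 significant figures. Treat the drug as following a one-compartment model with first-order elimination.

0.369 mg/L

C₀ per dose = Dose / Vd = 439 / 329 = 1.334 mg/L
k = ln2 / t½ = 0.693147 / 4.33 = 0.1601 h⁻¹
Fraction remaining after one interval: r = e^(−kτ) = e^(−0.1601 × 9.51) = 0.2182
Before dose 4, 3 doses have been given (aged 1τ, 2τ, 3τ).
C_trough = C₀ × (r + r² + … + r^3) = C₀ × r(1−r^3)/(1−r)
        = 1.334 × 0.2182 × (1 − 0.01039) / (1 − 0.2182) = 0.3685 mg/L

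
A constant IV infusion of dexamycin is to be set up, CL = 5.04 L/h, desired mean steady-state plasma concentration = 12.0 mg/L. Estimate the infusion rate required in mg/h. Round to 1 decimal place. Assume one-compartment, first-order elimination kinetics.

At steady state, infusion rate R₀ = Css × CL = 12.0 × 5.040 = 60.48 mg/h

60.5 mg/h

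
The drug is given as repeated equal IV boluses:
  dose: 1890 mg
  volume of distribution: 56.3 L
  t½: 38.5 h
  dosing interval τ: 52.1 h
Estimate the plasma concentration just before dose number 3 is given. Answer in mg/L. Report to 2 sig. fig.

18 mg/L

C₀ per dose = Dose / Vd = 1890 / 56.3 = 33.57 mg/L
k = ln2 / t½ = 0.693147 / 38.5 = 0.01800 h⁻¹
Fraction remaining after one interval: r = e^(−kτ) = e^(−0.01800 × 52.1) = 0.3915
Before dose 3, 2 doses have been given (aged 1τ, 2τ).
C_trough = C₀ × (r + r²) = 33.57 × (0.3915 + 0.1533) = 18.29 mg/L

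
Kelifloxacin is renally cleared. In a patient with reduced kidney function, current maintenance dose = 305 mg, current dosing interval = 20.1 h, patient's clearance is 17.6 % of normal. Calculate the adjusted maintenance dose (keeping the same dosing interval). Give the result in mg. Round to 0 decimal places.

54 mg

To keep the same average steady-state level, dosing rate must scale with clearance.
CL ratio = 17.6 / 100 = 0.1760
New dose (same interval) = 305 × 0.1760 = 53.68 mg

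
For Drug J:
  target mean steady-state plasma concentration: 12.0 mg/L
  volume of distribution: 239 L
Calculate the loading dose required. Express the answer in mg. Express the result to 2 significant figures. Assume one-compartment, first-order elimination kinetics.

2900 mg

LD = Css × Vd = 12.0 × 239 = 2868 mg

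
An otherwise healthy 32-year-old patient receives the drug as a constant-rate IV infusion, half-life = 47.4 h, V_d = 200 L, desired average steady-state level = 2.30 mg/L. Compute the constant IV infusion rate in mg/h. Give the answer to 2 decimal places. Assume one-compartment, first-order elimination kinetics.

k = ln2 / t½ = 0.693147 / 47.4 = 0.01462 h⁻¹
CL = k × Vd = 0.01462 × 200 = 2.924 L/h
At steady state, infusion rate R₀ = Css × CL = 2.30 × 2.924 = 6.725 mg/h

6.73 mg/h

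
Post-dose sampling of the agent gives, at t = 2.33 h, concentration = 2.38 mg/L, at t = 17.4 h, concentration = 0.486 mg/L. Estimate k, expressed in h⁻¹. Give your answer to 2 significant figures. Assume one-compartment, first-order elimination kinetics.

0.11 h⁻¹

k = ln(C₁/C₂) / (t₂ − t₁) = ln(2.38/0.486) / (17.4 − 2.33)
  = 1.589 / 15.07 = 0.1054 h⁻¹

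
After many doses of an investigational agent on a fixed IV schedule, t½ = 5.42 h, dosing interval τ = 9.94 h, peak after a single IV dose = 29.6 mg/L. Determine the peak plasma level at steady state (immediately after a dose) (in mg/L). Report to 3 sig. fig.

k = ln2 / t½ = 0.693147 / 5.42 = 0.1279 h⁻¹
e^(−kτ) = e^(−0.1279 × 9.94) = 0.2805
Accumulation ratio R = 1 / (1 − e^(−kτ)) = 1 / (1 − 0.2805) = 1.390
Steady-state peak = C₀ × R = 29.6 × 1.390 = 41.14 mg/L

41.1 mg/L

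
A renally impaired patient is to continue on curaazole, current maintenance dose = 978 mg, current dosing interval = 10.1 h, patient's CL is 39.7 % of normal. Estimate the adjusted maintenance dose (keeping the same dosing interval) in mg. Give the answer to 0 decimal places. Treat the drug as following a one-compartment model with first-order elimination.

388 mg

To keep the same average steady-state level, dosing rate must scale with clearance.
CL ratio = 39.7 / 100 = 0.3970
New dose (same interval) = 978 × 0.3970 = 388.3 mg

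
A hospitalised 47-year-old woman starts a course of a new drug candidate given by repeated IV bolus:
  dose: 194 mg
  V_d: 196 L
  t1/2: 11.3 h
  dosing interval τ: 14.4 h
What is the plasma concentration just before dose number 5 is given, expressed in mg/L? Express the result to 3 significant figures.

C₀ per dose = Dose / Vd = 194 / 196 = 0.9898 mg/L
k = ln2 / t½ = 0.693147 / 11.3 = 0.06134 h⁻¹
Fraction remaining after one interval: r = e^(−kτ) = e^(−0.06134 × 14.4) = 0.4134
Before dose 5, 4 doses have been given (aged 1τ, 2τ, 3τ, 4τ).
C_trough = C₀ × (r + r² + … + r^4) = C₀ × r(1−r^4)/(1−r)
        = 0.9898 × 0.4134 × (1 − 0.02921) / (1 − 0.4134) = 0.6772 mg/L

0.677 mg/L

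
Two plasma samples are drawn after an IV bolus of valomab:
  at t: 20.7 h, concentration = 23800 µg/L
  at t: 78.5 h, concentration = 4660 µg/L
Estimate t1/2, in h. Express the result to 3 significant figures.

24.6 h

k = ln(C₁/C₂) / (t₂ − t₁) = ln(23800/4660) / (78.5 − 20.7)
  = 1.631 / 57.80 = 0.02822 h⁻¹
t½ = ln2 / k = 0.693147 / 0.02822 = 24.56 h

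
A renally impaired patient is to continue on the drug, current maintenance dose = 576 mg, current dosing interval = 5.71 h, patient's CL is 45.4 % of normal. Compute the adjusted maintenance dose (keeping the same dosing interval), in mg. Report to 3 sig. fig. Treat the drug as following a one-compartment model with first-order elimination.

262 mg

To keep the same average steady-state level, dosing rate must scale with clearance.
CL ratio = 45.4 / 100 = 0.4540
New dose (same interval) = 576 × 0.4540 = 261.5 mg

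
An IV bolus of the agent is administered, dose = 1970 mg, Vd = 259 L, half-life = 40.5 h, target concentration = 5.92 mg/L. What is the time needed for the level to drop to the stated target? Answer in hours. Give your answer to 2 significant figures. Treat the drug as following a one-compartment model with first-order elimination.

C₀ = Dose / Vd = 1970 / 259 = 7.606 mg/L
k = ln2 / t½ = 0.693147 / 40.5 = 0.01711 h⁻¹
t = ln(C₀ / C) / k = ln(7.606 / 5.92) / 0.01711
  = ln(1.285) / 0.01711 = 0.2508 / 0.01711 = 14.66 h

15 h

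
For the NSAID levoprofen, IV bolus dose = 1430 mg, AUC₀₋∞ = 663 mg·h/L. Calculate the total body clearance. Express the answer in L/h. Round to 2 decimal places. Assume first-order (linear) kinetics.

CL = Dose / AUC = 1430 / 663 = 2.157 L/h

2.16 L/h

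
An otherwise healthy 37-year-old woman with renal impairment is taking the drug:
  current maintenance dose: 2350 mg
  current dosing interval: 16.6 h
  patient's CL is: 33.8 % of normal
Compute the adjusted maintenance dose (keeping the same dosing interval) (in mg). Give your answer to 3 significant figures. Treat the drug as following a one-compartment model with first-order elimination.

794 mg

To keep the same average steady-state level, dosing rate must scale with clearance.
CL ratio = 33.8 / 100 = 0.3380
New dose (same interval) = 2350 × 0.3380 = 794.3 mg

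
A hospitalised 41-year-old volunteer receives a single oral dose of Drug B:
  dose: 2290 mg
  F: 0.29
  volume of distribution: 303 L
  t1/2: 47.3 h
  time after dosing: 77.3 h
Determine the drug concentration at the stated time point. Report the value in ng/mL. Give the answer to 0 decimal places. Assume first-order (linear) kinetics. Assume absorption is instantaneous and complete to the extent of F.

706 ng/mL

Amount reaching circulation = F × Dose = 0.29 × 2290 = 664.1 mg
C₀ = F·Dose / Vd = 664.1 / 303 = 2.192 mg/L
k = ln2 / t½ = 0.693147 / 47.3 = 0.01465 h⁻¹
C = C₀ · e^(−k·t) = 2.192 × e^(−0.01465 × 77.3)
  = 2.192 × 0.3222 = 0.7063 mg/L
Convert: 0.7063 mg/L × 1000 = 706.3 ng/mL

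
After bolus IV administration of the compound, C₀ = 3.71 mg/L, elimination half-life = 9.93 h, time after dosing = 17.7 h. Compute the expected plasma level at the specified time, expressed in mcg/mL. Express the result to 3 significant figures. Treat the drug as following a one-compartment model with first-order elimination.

1.08 mcg/mL

k = ln2 / t½ = 0.693147 / 9.93 = 0.06980 h⁻¹
C = C₀ · e^(−k·t) = 3.710 × e^(−0.06980 × 17.7)
  = 3.710 × 0.2907 = 1.078 mg/L
(1.078 mg/L = 1.078 mcg/mL)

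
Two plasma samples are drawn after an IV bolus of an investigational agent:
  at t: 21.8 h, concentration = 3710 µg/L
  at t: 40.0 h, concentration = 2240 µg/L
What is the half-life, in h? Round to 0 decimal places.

k = ln(C₁/C₂) / (t₂ − t₁) = ln(3710/2240) / (40.0 − 21.8)
  = 0.5046 / 18.20 = 0.02773 h⁻¹
t½ = ln2 / k = 0.693147 / 0.02773 = 25.00 h

25 h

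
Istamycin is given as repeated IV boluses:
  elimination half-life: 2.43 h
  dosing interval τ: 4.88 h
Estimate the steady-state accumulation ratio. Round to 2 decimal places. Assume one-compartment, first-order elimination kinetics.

k = ln2 / t½ = 0.693147 / 2.43 = 0.2852 h⁻¹
e^(−kτ) = e^(−0.2852 × 4.88) = 0.2486
Accumulation ratio R = 1 / (1 − e^(−kτ)) = 1 / (1 − 0.2486) = 1.331

1.33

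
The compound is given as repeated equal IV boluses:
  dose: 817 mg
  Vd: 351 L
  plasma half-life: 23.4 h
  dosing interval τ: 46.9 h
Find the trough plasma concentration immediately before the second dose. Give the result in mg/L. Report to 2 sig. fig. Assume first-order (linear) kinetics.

0.58 mg/L

C₀ per dose = Dose / Vd = 817 / 351 = 2.328 mg/L
k = ln2 / t½ = 0.693147 / 23.4 = 0.02962 h⁻¹
Fraction remaining after one interval: r = e^(−kτ) = e^(−0.02962 × 46.9) = 0.2493
Before dose 2, 1 dose has been given (aged 1τ).
C_trough = C₀ × r = 2.328 × 0.2493 = 0.5804 mg/L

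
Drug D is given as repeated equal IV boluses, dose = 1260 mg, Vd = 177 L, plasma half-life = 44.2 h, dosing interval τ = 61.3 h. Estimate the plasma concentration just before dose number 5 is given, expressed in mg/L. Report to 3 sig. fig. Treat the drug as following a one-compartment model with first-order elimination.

C₀ per dose = Dose / Vd = 1260 / 177 = 7.119 mg/L
k = ln2 / t½ = 0.693147 / 44.2 = 0.01568 h⁻¹
Fraction remaining after one interval: r = e^(−kτ) = e^(−0.01568 × 61.3) = 0.3824
Before dose 5, 4 doses have been given (aged 1τ, 2τ, 3τ, 4τ).
C_trough = C₀ × (r + r² + … + r^4) = C₀ × r(1−r^4)/(1−r)
        = 7.119 × 0.3824 × (1 − 0.02138) / (1 − 0.3824) = 4.314 mg/L

4.31 mg/L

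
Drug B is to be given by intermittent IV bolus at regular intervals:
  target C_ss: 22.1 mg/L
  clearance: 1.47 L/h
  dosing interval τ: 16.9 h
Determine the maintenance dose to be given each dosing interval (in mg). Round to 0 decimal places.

At steady state, Dose/τ = Css × CL.
Dose = Css × CL × τ = 22.1 × 1.470 × 16.9 = 549.0 mg

549 mg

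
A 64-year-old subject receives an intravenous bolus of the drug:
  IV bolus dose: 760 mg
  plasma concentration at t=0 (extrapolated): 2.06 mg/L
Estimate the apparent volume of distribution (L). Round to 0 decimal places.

Vd = Dose / C₀ = 760.0 / 2.06 = 368.9 L

369 L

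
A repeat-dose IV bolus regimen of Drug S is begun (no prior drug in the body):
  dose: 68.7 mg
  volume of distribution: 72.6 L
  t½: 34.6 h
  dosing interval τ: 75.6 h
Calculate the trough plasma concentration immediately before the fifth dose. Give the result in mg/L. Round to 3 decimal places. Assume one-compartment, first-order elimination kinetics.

0.266 mg/L

C₀ per dose = Dose / Vd = 68.7 / 72.6 = 0.9463 mg/L
k = ln2 / t½ = 0.693147 / 34.6 = 0.02003 h⁻¹
Fraction remaining after one interval: r = e^(−kτ) = e^(−0.02003 × 75.6) = 0.2200
Before dose 5, 4 doses have been given (aged 1τ, 2τ, 3τ, 4τ).
C_trough = C₀ × (r + r² + … + r^4) = C₀ × r(1−r^4)/(1−r)
        = 0.9463 × 0.2200 × (1 − 0.002343) / (1 − 0.2200) = 0.2663 mg/L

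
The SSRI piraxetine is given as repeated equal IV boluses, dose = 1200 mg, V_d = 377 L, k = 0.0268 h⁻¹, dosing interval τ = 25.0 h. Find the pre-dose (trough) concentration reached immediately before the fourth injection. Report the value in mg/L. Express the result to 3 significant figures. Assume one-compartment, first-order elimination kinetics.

C₀ per dose = Dose / Vd = 1200 / 377 = 3.183 mg/L
Fraction remaining after one interval: r = e^(−kτ) = e^(−0.02680 × 25.0) = 0.5117
Before dose 4, 3 doses have been given (aged 1τ, 2τ, 3τ).
C_trough = C₀ × (r + r² + … + r^3) = C₀ × r(1−r^3)/(1−r)
        = 3.183 × 0.5117 × (1 − 0.1340) / (1 − 0.5117) = 2.889 mg/L

2.89 mg/L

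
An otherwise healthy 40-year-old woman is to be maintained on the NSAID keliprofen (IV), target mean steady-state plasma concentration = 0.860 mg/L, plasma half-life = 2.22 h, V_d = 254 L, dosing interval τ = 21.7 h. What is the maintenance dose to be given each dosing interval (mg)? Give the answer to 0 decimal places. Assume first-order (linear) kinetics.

1480 mg

k = ln2 / t½ = 0.693147 / 2.22 = 0.3122 h⁻¹
CL = k × Vd = 0.3122 × 254 = 79.30 L/h
At steady state, Dose/τ = Css × CL.
Dose = Css × CL × τ = 0.860 × 79.30 × 21.7 = 1480 mg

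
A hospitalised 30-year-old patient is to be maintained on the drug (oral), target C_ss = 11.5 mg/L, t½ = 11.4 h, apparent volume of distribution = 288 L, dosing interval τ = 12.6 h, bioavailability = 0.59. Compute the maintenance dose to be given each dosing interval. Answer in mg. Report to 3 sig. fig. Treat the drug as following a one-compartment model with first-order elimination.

k = ln2 / t½ = 0.693147 / 11.4 = 0.06080 h⁻¹
CL = k × Vd = 0.06080 × 288 = 17.51 L/h
At steady state, F × (Dose/τ) = Css × CL.
Dose = Css × CL × τ / F = 11.5 × 17.51 × 12.6 / 0.59 = 4300 mg

4300 mg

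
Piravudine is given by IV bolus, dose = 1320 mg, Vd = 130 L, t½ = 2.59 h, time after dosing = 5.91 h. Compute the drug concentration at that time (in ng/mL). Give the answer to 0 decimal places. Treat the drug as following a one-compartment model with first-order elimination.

2088 ng/mL

C₀ = Dose / Vd = 1320 / 130 = 10.15 mg/L
k = ln2 / t½ = 0.693147 / 2.59 = 0.2676 h⁻¹
C = C₀ · e^(−k·t) = 10.15 × e^(−0.2676 × 5.91)
  = 10.15 × 0.2057 = 2.088 mg/L
Convert: 2.088 mg/L × 1000 = 2088 ng/mL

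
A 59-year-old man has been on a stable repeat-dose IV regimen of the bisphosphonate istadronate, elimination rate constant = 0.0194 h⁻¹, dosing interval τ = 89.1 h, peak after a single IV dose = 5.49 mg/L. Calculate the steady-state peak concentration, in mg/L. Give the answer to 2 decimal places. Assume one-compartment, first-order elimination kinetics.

e^(−kτ) = e^(−0.01940 × 89.1) = 0.1775
Accumulation ratio R = 1 / (1 − e^(−kτ)) = 1 / (1 − 0.1775) = 1.216
Steady-state peak = C₀ × R = 5.49 × 1.216 = 6.676 mg/L

6.68 mg/L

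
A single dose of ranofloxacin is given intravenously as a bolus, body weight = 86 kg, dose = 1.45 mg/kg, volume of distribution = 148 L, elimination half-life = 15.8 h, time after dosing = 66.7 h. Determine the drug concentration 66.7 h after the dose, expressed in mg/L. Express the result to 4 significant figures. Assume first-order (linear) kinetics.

Total dose = 1.45 × 86 = 124.7 mg
C₀ = Dose / Vd = 124.7 / 148 = 0.8426 mg/L
k = ln2 / t½ = 0.693147 / 15.8 = 0.04387 h⁻¹
C = C₀ · e^(−k·t) = 0.8426 × e^(−0.04387 × 66.7)
  = 0.8426 × 0.05360 = 0.04516 mg/L

0.04516 mg/L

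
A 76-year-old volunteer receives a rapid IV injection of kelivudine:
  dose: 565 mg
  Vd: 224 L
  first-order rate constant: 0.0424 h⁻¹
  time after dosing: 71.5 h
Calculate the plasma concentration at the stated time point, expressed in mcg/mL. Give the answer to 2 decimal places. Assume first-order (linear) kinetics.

C₀ = Dose / Vd = 565.0 / 224 = 2.522 mg/L
C = C₀ · e^(−k·t) = 2.522 × e^(−0.04240 × 71.5)
  = 2.522 × 0.04824 = 0.1217 mg/L
(0.1217 mg/L = 0.1217 mcg/mL)

0.12 mcg/mL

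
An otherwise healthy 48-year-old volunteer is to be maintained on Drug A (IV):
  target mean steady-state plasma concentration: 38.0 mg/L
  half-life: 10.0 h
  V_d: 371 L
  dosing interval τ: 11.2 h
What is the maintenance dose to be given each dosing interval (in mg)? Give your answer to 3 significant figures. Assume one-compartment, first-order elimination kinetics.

10900 mg

k = ln2 / t½ = 0.693147 / 10.0 = 0.06931 h⁻¹
CL = k × Vd = 0.06931 × 371 = 25.71 L/h
At steady state, Dose/τ = Css × CL.
Dose = Css × CL × τ = 38.0 × 25.71 × 11.2 = 10940 mg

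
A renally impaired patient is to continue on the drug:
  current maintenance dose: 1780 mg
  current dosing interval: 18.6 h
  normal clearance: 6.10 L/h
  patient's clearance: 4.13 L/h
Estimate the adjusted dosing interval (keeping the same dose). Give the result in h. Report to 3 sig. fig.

To keep the same average steady-state level, dosing rate must scale with clearance.
CL ratio = 4.13 / 6.10 = 0.6770
New interval (same dose) = 18.6 / 0.6770 = 27.47 h

27.5 h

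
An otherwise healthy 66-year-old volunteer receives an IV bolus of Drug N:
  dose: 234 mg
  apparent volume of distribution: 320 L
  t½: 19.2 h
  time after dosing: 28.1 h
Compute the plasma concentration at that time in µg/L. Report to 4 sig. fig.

265.2 µg/L

C₀ = Dose / Vd = 234.0 / 320 = 0.7313 mg/L
k = ln2 / t½ = 0.693147 / 19.2 = 0.03610 h⁻¹
C = C₀ · e^(−k·t) = 0.7313 × e^(−0.03610 × 28.1)
  = 0.7313 × 0.3626 = 0.2652 mg/L
Convert: 0.2652 mg/L × 1000 = 265.2 µg/L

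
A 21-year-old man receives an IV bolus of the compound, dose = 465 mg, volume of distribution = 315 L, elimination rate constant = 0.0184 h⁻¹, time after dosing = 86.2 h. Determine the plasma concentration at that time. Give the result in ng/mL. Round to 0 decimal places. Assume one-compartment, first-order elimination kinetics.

302 ng/mL

C₀ = Dose / Vd = 465.0 / 315 = 1.476 mg/L
C = C₀ · e^(−k·t) = 1.476 × e^(−0.01840 × 86.2)
  = 1.476 × 0.2047 = 0.3021 mg/L
Convert: 0.3021 mg/L × 1000 = 302.1 ng/mL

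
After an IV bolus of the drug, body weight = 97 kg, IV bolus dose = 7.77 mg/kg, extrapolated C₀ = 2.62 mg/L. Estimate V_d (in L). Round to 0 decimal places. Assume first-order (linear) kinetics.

Dose = 7.77 × 97 = 753.7 mg
Vd = Dose / C₀ = 753.7 / 2.62 = 287.7 L

288 L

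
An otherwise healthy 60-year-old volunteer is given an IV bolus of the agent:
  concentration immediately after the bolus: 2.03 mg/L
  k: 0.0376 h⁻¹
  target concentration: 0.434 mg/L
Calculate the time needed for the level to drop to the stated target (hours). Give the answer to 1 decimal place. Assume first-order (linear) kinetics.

41.0 h

t = ln(C₀ / C) / k = ln(2.030 / 0.434) / 0.03760
  = ln(4.677) / 0.03760 = 1.543 / 0.03760 = 41.04 h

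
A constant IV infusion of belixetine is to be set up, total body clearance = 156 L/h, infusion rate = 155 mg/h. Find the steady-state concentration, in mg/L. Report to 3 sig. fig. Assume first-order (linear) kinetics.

0.994 mg/L

At steady state Css = R₀ / CL = 155 / 156.0 = 0.9936 mg/L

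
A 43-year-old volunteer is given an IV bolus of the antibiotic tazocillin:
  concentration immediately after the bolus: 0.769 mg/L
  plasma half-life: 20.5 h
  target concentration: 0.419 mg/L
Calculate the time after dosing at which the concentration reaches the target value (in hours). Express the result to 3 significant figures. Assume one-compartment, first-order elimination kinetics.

k = ln2 / t½ = 0.693147 / 20.5 = 0.03381 h⁻¹
t = ln(C₀ / C) / k = ln(0.7690 / 0.419) / 0.03381
  = ln(1.835) / 0.03381 = 0.6070 / 0.03381 = 17.95 h

18.0 h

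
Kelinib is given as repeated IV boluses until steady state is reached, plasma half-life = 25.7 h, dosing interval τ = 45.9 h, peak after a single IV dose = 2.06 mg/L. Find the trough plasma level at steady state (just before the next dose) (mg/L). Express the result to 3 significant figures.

k = ln2 / t½ = 0.693147 / 25.7 = 0.02697 h⁻¹
e^(−kτ) = e^(−0.02697 × 45.9) = 0.2900
Accumulation ratio R = 1 / (1 − e^(−kτ)) = 1 / (1 − 0.2900) = 1.408
Steady-state trough = C₀ × R × e^(−kτ) = 2.06 × 1.408 × 0.2900 = 0.8411 mg/L

0.841 mg/L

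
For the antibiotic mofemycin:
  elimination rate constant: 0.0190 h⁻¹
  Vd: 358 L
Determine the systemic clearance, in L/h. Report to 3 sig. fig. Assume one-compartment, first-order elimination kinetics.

CL = k × Vd = 0.0190 × 358 = 6.802 L/h

6.80 L/h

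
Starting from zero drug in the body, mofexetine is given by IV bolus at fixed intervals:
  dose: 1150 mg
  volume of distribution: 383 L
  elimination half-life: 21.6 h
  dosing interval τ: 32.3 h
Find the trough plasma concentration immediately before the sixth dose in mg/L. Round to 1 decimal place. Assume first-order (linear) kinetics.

C₀ per dose = Dose / Vd = 1150 / 383 = 3.003 mg/L
k = ln2 / t½ = 0.693147 / 21.6 = 0.03209 h⁻¹
Fraction remaining after one interval: r = e^(−kτ) = e^(−0.03209 × 32.3) = 0.3547
Before dose 6, 5 doses have been given (aged 1τ, 2τ, 3τ, 4τ, 5τ).
C_trough = C₀ × (r + r² + … + r^5) = C₀ × r(1−r^5)/(1−r)
        = 3.003 × 0.3547 × (1 − 0.005614) / (1 − 0.3547) = 1.641 mg/L

1.6 mg/L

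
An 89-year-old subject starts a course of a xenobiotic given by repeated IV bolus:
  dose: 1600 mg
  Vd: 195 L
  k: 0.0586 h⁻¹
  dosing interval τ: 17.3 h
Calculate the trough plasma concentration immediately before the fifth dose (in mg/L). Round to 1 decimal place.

4.6 mg/L

C₀ per dose = Dose / Vd = 1600 / 195 = 8.205 mg/L
Fraction remaining after one interval: r = e^(−kτ) = e^(−0.05860 × 17.3) = 0.3628
Before dose 5, 4 doses have been given (aged 1τ, 2τ, 3τ, 4τ).
C_trough = C₀ × (r + r² + … + r^4) = C₀ × r(1−r^4)/(1−r)
        = 8.205 × 0.3628 × (1 − 0.01732) / (1 − 0.3628) = 4.591 mg/L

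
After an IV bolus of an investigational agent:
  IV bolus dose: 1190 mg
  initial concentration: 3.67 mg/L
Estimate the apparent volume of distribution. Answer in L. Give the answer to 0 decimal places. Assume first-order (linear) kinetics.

324 L

Vd = Dose / C₀ = 1190 / 3.67 = 324.3 L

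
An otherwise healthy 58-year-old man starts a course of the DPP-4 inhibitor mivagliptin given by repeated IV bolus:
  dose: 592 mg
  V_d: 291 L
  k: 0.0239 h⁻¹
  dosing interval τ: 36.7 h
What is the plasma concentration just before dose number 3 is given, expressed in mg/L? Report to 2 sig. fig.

C₀ per dose = Dose / Vd = 592 / 291 = 2.034 mg/L
Fraction remaining after one interval: r = e^(−kτ) = e^(−0.02390 × 36.7) = 0.4160
Before dose 3, 2 doses have been given (aged 1τ, 2τ).
C_trough = C₀ × (r + r²) = 2.034 × (0.4160 + 0.1731) = 1.198 mg/L

1.2 mg/L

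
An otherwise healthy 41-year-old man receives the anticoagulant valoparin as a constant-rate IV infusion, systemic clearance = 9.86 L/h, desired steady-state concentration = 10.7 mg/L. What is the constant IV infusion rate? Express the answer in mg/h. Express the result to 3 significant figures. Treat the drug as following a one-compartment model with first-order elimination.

At steady state, infusion rate R₀ = Css × CL = 10.7 × 9.860 = 105.5 mg/h

106 mg/h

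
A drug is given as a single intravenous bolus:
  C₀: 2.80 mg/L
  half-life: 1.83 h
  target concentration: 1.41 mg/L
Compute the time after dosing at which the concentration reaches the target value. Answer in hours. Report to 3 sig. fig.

k = ln2 / t½ = 0.693147 / 1.83 = 0.3788 h⁻¹
t = ln(C₀ / C) / k = ln(2.800 / 1.41) / 0.3788
  = ln(1.986) / 0.3788 = 0.6861 / 0.3788 = 1.811 h

1.81 h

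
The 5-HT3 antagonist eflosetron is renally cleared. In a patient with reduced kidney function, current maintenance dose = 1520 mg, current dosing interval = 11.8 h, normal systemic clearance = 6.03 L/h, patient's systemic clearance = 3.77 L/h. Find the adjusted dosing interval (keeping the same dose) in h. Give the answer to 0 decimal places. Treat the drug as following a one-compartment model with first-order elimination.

To keep the same average steady-state level, dosing rate must scale with clearance.
CL ratio = 3.77 / 6.03 = 0.6252
New interval (same dose) = 11.8 / 0.6252 = 18.87 h

19 h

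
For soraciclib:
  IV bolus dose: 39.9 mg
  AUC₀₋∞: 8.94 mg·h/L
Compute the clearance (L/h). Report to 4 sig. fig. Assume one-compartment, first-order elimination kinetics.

CL = Dose / AUC = 39.9 / 8.94 = 4.463 L/h

4.463 L/h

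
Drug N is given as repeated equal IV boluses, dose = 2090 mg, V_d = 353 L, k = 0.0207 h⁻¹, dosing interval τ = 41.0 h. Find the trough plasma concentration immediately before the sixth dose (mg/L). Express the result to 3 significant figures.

C₀ per dose = Dose / Vd = 2090 / 353 = 5.921 mg/L
Fraction remaining after one interval: r = e^(−kτ) = e^(−0.02070 × 41.0) = 0.4280
Before dose 6, 5 doses have been given (aged 1τ, 2τ, 3τ, 4τ, 5τ).
C_trough = C₀ × (r + r² + … + r^5) = C₀ × r(1−r^5)/(1−r)
        = 5.921 × 0.4280 × (1 − 0.01436) / (1 − 0.4280) = 4.367 mg/L

4.37 mg/L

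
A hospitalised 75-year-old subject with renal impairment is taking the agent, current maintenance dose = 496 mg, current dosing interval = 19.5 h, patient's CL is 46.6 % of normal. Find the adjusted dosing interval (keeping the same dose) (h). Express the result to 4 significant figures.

To keep the same average steady-state level, dosing rate must scale with clearance.
CL ratio = 46.6 / 100 = 0.4660
New interval (same dose) = 19.5 / 0.4660 = 41.85 h

41.85 h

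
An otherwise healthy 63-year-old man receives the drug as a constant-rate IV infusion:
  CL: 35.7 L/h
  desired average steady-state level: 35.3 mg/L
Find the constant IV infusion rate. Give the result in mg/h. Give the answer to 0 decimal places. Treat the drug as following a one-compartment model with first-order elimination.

At steady state, infusion rate R₀ = Css × CL = 35.3 × 35.70 = 1260 mg/h

1260 mg/h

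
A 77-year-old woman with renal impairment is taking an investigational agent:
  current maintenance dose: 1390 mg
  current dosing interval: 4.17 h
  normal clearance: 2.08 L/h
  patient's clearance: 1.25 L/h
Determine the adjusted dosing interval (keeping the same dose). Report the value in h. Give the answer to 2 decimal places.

6.94 h

To keep the same average steady-state level, dosing rate must scale with clearance.
CL ratio = 1.25 / 2.08 = 0.6010
New interval (same dose) = 4.17 / 0.6010 = 6.938 h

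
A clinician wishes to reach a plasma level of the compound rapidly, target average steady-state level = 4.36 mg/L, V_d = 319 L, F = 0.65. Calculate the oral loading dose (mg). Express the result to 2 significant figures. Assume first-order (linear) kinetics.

LD = Css × Vd / F = 4.36 × 319 / 0.65 = 2140 mg

2100 mg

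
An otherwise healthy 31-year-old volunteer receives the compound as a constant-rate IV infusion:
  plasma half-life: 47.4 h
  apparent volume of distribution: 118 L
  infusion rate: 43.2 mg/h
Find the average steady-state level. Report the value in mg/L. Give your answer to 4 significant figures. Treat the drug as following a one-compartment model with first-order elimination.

k = ln2 / t½ = 0.693147 / 47.4 = 0.01462 h⁻¹
CL = k × Vd = 0.01462 × 118 = 1.725 L/h
At steady state Css = R₀ / CL = 43.2 / 1.725 = 25.04 mg/L

25.04 mg/L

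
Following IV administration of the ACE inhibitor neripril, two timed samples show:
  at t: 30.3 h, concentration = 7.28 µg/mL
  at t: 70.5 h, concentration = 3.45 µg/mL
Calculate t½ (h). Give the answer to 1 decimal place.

37.3 h

k = ln(C₁/C₂) / (t₂ − t₁) = ln(7.28/3.45) / (70.5 − 30.3)
  = 0.7468 / 40.20 = 0.01858 h⁻¹
t½ = ln2 / k = 0.693147 / 0.01858 = 37.31 h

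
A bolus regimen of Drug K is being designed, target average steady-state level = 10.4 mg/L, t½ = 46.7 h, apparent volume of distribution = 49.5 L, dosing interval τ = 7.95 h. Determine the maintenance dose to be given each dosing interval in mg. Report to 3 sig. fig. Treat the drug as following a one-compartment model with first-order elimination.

k = ln2 / t½ = 0.693147 / 46.7 = 0.01484 h⁻¹
CL = k × Vd = 0.01484 × 49.5 = 0.7346 L/h
At steady state, Dose/τ = Css × CL.
Dose = Css × CL × τ = 10.4 × 0.7346 × 7.95 = 60.74 mg

60.7 mg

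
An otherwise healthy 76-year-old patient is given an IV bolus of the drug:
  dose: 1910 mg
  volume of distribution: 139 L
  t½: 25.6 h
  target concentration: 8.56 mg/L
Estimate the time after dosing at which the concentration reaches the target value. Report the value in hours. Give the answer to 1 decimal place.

17.5 h

C₀ = Dose / Vd = 1910 / 139 = 13.74 mg/L
k = ln2 / t½ = 0.693147 / 25.6 = 0.02708 h⁻¹
t = ln(C₀ / C) / k = ln(13.74 / 8.56) / 0.02708
  = ln(1.605) / 0.02708 = 0.4731 / 0.02708 = 17.47 h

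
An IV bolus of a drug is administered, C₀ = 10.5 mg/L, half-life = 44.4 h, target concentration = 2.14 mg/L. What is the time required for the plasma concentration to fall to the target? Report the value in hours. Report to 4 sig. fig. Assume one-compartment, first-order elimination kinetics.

k = ln2 / t½ = 0.693147 / 44.4 = 0.01561 h⁻¹
t = ln(C₀ / C) / k = ln(10.50 / 2.14) / 0.01561
  = ln(4.907) / 0.01561 = 1.591 / 0.01561 = 101.9 h

101.9 h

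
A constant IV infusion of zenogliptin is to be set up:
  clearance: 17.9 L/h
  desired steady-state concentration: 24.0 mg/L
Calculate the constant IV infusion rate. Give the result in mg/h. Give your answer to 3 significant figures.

At steady state, infusion rate R₀ = Css × CL = 24.0 × 17.90 = 429.6 mg/h

430 mg/h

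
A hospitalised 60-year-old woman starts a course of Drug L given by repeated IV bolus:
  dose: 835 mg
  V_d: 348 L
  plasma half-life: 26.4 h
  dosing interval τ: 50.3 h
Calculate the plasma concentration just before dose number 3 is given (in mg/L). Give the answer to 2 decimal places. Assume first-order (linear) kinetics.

0.81 mg/L

C₀ per dose = Dose / Vd = 835 / 348 = 2.399 mg/L
k = ln2 / t½ = 0.693147 / 26.4 = 0.02626 h⁻¹
Fraction remaining after one interval: r = e^(−kτ) = e^(−0.02626 × 50.3) = 0.2669
Before dose 3, 2 doses have been given (aged 1τ, 2τ).
C_trough = C₀ × (r + r²) = 2.399 × (0.2669 + 0.07124) = 0.8112 mg/L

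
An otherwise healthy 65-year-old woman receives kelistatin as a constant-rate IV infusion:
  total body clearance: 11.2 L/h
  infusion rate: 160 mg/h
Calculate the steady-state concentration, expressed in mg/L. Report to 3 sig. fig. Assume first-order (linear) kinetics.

14.3 mg/L

At steady state Css = R₀ / CL = 160 / 11.20 = 14.29 mg/L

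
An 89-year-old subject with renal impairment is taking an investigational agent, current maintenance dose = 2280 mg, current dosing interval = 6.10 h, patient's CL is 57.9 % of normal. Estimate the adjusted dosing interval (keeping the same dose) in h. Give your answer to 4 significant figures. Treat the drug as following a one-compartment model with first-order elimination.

To keep the same average steady-state level, dosing rate must scale with clearance.
CL ratio = 57.9 / 100 = 0.5790
New interval (same dose) = 6.10 / 0.5790 = 10.54 h

10.54 h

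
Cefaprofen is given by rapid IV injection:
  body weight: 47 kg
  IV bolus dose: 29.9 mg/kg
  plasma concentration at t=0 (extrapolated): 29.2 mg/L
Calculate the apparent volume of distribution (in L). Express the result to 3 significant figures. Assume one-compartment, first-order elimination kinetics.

48.1 L

Dose = 29.9 × 47 = 1405 mg
Vd = Dose / C₀ = 1405 / 29.2 = 48.12 L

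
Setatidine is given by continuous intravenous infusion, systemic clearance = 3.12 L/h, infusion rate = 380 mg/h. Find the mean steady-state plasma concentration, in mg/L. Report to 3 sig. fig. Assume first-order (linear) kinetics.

122 mg/L

At steady state Css = R₀ / CL = 380 / 3.120 = 121.8 mg/L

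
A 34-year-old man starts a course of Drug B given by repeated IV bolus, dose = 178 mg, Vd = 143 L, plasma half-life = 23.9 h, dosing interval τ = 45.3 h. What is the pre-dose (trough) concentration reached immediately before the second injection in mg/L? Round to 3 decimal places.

C₀ per dose = Dose / Vd = 178 / 143 = 1.245 mg/L
k = ln2 / t½ = 0.693147 / 23.9 = 0.02900 h⁻¹
Fraction remaining after one interval: r = e^(−kτ) = e^(−0.02900 × 45.3) = 0.2688
Before dose 2, 1 dose has been given (aged 1τ).
C_trough = C₀ × r = 1.245 × 0.2688 = 0.3347 mg/L

0.335 mg/L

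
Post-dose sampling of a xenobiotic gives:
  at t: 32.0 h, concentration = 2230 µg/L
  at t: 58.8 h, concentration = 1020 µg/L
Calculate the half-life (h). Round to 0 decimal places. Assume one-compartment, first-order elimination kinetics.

k = ln(C₁/C₂) / (t₂ − t₁) = ln(2230/1020) / (58.8 − 32.0)
  = 0.7822 / 26.80 = 0.02919 h⁻¹
t½ = ln2 / k = 0.693147 / 0.02919 = 23.75 h

24 h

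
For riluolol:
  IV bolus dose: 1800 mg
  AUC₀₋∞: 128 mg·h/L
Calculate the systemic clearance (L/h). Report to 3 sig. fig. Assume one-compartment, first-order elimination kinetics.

14.1 L/h

CL = Dose / AUC = 1800 / 128 = 14.06 L/h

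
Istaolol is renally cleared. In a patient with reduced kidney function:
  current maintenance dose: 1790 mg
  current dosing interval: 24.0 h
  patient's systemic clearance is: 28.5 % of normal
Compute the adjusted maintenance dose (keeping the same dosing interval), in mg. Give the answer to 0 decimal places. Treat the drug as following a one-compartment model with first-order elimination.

510 mg

To keep the same average steady-state level, dosing rate must scale with clearance.
CL ratio = 28.5 / 100 = 0.2850
New dose (same interval) = 1790 × 0.2850 = 510.2 mg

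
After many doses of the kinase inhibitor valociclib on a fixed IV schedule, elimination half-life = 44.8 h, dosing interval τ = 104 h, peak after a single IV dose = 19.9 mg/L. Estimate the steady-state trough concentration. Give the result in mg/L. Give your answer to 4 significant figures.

4.977 mg/L

k = ln2 / t½ = 0.693147 / 44.8 = 0.01547 h⁻¹
e^(−kτ) = e^(−0.01547 × 104) = 0.2001
Accumulation ratio R = 1 / (1 − e^(−kτ)) = 1 / (1 − 0.2001) = 1.250
Steady-state trough = C₀ × R × e^(−kτ) = 19.9 × 1.250 × 0.2001 = 4.977 mg/L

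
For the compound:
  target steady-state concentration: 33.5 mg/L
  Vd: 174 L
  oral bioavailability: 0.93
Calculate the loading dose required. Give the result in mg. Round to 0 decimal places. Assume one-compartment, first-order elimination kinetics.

6268 mg

LD = Css × Vd / F = 33.5 × 174 / 0.93 = 6268 mg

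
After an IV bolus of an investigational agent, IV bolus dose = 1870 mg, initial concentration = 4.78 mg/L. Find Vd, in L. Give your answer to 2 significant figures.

390 L

Vd = Dose / C₀ = 1870 / 4.78 = 391.2 L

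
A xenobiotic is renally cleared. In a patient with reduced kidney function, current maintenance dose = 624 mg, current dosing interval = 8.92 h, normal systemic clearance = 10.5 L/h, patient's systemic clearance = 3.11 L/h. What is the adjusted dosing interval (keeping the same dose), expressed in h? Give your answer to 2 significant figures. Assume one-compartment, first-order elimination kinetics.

30 h

To keep the same average steady-state level, dosing rate must scale with clearance.
CL ratio = 3.11 / 10.5 = 0.2962
New interval (same dose) = 8.92 / 0.2962 = 30.11 h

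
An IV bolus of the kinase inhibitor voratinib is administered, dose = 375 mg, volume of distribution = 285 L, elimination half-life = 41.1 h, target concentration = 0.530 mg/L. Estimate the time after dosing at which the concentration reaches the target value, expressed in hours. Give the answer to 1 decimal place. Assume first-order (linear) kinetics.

C₀ = Dose / Vd = 375.0 / 285 = 1.316 mg/L
k = ln2 / t½ = 0.693147 / 41.1 = 0.01686 h⁻¹
t = ln(C₀ / C) / k = ln(1.316 / 0.530) / 0.01686
  = ln(2.483) / 0.01686 = 0.9095 / 0.01686 = 53.94 h

53.9 h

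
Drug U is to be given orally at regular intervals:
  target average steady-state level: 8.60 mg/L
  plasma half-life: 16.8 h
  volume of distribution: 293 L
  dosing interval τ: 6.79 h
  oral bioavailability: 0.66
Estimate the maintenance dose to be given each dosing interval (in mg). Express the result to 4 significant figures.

1070 mg

k = ln2 / t½ = 0.693147 / 16.8 = 0.04126 h⁻¹
CL = k × Vd = 0.04126 × 293 = 12.09 L/h
At steady state, F × (Dose/τ) = Css × CL.
Dose = Css × CL × τ / F = 8.60 × 12.09 × 6.79 / 0.66 = 1070 mg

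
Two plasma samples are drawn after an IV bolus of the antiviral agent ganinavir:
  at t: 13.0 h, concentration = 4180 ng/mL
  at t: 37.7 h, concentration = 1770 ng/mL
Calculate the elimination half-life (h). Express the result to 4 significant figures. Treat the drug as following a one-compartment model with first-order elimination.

19.92 h

k = ln(C₁/C₂) / (t₂ − t₁) = ln(4180/1770) / (37.7 − 13.0)
  = 0.8593 / 24.70 = 0.03479 h⁻¹
t½ = ln2 / k = 0.693147 / 0.03479 = 19.92 h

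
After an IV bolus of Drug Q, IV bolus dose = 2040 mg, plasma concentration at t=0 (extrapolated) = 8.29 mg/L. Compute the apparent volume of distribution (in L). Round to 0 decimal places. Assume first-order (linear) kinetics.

246 L

Vd = Dose / C₀ = 2040 / 8.29 = 246.1 L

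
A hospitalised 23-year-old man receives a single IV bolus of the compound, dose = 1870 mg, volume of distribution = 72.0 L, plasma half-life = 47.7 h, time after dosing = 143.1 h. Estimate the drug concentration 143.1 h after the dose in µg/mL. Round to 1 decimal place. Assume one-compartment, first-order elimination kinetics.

C₀ = Dose / Vd = 1870 / 72.0 = 25.97 mg/L
k = ln2 / t½ = 0.693147 / 47.7 = 0.01453 h⁻¹
t / t½ = 143.1 / 47.7 = 3 half-lives
C = C₀ × (1/2)^3 = 25.97 × 0.1250 = 3.246 mg/L
(3.246 mg/L = 3.246 µg/mL)

3.2 µg/mL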